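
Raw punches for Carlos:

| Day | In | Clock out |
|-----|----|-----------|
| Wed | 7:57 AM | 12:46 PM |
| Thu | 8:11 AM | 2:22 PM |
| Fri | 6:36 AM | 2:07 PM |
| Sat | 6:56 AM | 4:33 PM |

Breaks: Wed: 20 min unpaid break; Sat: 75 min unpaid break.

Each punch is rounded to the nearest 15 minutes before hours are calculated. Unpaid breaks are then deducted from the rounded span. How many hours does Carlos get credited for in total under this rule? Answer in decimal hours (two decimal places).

26.17 hours

Wed: in 7:57 AM→8:00 AM, out 12:46 PM→12:45 PM; 4 h 45 min − 20 min = 4 h 25 min
Thu: in 8:11 AM→8:15 AM, out 2:22 PM→2:15 PM; 6 h 0 min
Fri: in 6:36 AM→6:30 AM, out 2:07 PM→2:00 PM; 7 h 30 min
Sat: in 6:56 AM→7:00 AM, out 4:33 PM→4:30 PM; 9 h 30 min − 75 min = 8 h 15 min
Total credited: 26 h 10 min.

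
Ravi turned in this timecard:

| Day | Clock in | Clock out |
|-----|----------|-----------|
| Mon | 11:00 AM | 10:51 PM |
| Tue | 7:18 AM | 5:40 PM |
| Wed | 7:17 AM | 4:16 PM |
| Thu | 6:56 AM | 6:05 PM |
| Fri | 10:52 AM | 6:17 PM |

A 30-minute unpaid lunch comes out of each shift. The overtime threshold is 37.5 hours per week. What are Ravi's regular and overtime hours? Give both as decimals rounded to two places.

Regular 37.50 hours, overtime 9.77 hours

Mon: 11:00 AM–10:51 PM = 11 h 51 min; less 30 min break → 11 h 21 min
Tue: 7:18 AM–5:40 PM = 10 h 22 min; less 30 min break → 9 h 52 min
Wed: 7:17 AM–4:16 PM = 8 h 59 min; less 30 min break → 8 h 29 min
Thu: 6:56 AM–6:05 PM = 11 h 9 min; less 30 min break → 10 h 39 min
Fri: 10:52 AM–6:17 PM = 7 h 25 min; less 30 min break → 6 h 55 min
Total worked: 47 h 16 min = 47.27 h.
Threshold 37.5 h → overtime 9 h 46 min, regular 37 h 30 min.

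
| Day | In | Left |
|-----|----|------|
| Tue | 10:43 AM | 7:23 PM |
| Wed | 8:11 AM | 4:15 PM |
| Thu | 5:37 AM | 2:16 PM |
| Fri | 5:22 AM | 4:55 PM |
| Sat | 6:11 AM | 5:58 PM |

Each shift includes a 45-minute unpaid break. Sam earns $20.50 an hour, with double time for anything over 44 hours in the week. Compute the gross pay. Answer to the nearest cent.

$941.63

Tue: 10:43 AM–7:23 PM = 8 h 40 min; less 45 min break → 7 h 55 min
Wed: 8:11 AM–4:15 PM = 8 h 4 min; less 45 min break → 7 h 19 min
Thu: 5:37 AM–2:16 PM = 8 h 39 min; less 45 min break → 7 h 54 min
Fri: 5:22 AM–4:55 PM = 11 h 33 min; less 45 min break → 10 h 48 min
Sat: 6:11 AM–5:58 PM = 11 h 47 min; less 45 min break → 11 h 2 min
Total worked: 44 h 58 min = 2698 min.
Regular 44 h 0 min = 2640 min at $20.50/h; overtime 0 h 58 min = 58 min at $41.00/h.
Pay = (2640 × $20.50 + 58 × $41.00) ÷ 60 = $941.63.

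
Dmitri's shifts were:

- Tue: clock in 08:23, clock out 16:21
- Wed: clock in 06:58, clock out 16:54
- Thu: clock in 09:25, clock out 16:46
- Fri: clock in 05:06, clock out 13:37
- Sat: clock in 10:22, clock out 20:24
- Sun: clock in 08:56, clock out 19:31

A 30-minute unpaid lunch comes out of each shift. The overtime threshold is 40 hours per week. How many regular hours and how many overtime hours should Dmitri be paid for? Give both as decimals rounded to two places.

Regular 40.00 hours, overtime 11.38 hours

Tue: 08:23–16:21 = 7 h 58 min; less 30 min break → 7 h 28 min
Wed: 06:58–16:54 = 9 h 56 min; less 30 min break → 9 h 26 min
Thu: 09:25–16:46 = 7 h 21 min; less 30 min break → 6 h 51 min
Fri: 05:06–13:37 = 8 h 31 min; less 30 min break → 8 h 1 min
Sat: 10:22–20:24 = 10 h 2 min; less 30 min break → 9 h 32 min
Sun: 08:56–19:31 = 10 h 35 min; less 30 min break → 10 h 5 min
Total worked: 51 h 23 min = 51.38 h.
Threshold 40 h → overtime 11 h 23 min, regular 40 h 0 min.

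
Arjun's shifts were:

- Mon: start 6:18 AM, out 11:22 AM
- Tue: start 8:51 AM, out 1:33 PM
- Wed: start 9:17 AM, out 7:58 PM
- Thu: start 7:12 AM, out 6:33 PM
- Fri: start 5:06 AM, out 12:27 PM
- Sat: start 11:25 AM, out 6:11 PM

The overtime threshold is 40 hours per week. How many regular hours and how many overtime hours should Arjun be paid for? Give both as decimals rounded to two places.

Mon: 6:18 AM–11:22 AM = 5 h 4 min
Tue: 8:51 AM–1:33 PM = 4 h 42 min
Wed: 9:17 AM–7:58 PM = 10 h 41 min
Thu: 7:12 AM–6:33 PM = 11 h 21 min
Fri: 5:06 AM–12:27 PM = 7 h 21 min
Sat: 11:25 AM–6:11 PM = 6 h 46 min
Total worked: 45 h 55 min = 45.92 h.
Threshold 40 h → overtime 5 h 55 min, regular 40 h 0 min.

Regular 40.00 hours, overtime 5.92 hours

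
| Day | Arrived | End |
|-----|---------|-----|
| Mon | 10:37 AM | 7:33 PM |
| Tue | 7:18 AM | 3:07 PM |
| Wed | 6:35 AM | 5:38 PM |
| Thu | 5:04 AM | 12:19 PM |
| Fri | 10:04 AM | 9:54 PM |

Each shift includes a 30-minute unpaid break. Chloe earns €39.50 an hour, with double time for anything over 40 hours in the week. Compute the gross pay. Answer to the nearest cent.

€1926.28

Mon: 10:37 AM–7:33 PM = 8 h 56 min; less 30 min break → 8 h 26 min
Tue: 7:18 AM–3:07 PM = 7 h 49 min; less 30 min break → 7 h 19 min
Wed: 6:35 AM–5:38 PM = 11 h 3 min; less 30 min break → 10 h 33 min
Thu: 5:04 AM–12:19 PM = 7 h 15 min; less 30 min break → 6 h 45 min
Fri: 10:04 AM–9:54 PM = 11 h 50 min; less 30 min break → 11 h 20 min
Total worked: 44 h 23 min = 2663 min.
Regular 40 h 0 min = 2400 min at €39.50/h; overtime 4 h 23 min = 263 min at €79.00/h.
Pay = (2400 × €39.50 + 263 × €79.00) ÷ 60 = €1926.28.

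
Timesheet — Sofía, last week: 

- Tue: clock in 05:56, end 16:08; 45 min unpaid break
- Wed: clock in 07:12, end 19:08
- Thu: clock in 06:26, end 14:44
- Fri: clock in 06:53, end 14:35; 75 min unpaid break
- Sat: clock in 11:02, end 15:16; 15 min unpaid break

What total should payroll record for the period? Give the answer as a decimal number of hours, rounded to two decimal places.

40.12 hours

Tue: 05:56–16:08 = 10 h 12 min; less 45 min break → 9 h 27 min
Wed: 07:12–19:08 = 11 h 56 min
Thu: 06:26–14:44 = 8 h 18 min
Fri: 06:53–14:35 = 7 h 42 min; less 75 min break → 6 h 27 min
Sat: 11:02–15:16 = 4 h 14 min; less 15 min break → 3 h 59 min
Total: 9 h 27 min + 11 h 56 min + 8 h 18 min + 6 h 27 min + 3 h 59 min = 40 h 7 min.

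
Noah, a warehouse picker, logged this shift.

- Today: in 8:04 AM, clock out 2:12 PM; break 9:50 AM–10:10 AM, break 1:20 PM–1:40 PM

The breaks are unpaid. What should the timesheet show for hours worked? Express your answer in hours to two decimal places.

Today: 8:04 AM–2:12 PM = 6 h 8 min; less 40 min break → 5 h 28 min

5.47 hours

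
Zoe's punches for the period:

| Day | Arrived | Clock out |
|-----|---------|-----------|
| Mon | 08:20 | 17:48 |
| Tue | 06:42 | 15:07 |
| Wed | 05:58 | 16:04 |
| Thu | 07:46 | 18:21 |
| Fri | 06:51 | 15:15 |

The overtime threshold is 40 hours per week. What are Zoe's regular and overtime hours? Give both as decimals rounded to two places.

Regular 40.00 hours, overtime 6.97 hours

Mon: 08:20–17:48 = 9 h 28 min
Tue: 06:42–15:07 = 8 h 25 min
Wed: 05:58–16:04 = 10 h 6 min
Thu: 07:46–18:21 = 10 h 35 min
Fri: 06:51–15:15 = 8 h 24 min
Total worked: 46 h 58 min = 46.97 h.
Threshold 40 h → overtime 6 h 58 min, regular 40 h 0 min.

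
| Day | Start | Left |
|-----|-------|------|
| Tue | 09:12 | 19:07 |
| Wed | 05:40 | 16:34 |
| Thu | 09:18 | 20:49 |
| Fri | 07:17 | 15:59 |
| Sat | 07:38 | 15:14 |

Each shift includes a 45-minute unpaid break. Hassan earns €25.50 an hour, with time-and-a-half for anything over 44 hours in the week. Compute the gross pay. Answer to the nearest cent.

Tue: 09:12–19:07 = 9 h 55 min; less 45 min break → 9 h 10 min
Wed: 05:40–16:34 = 10 h 54 min; less 45 min break → 10 h 9 min
Thu: 09:18–20:49 = 11 h 31 min; less 45 min break → 10 h 46 min
Fri: 07:17–15:59 = 8 h 42 min; less 45 min break → 7 h 57 min
Sat: 07:38–15:14 = 7 h 36 min; less 45 min break → 6 h 51 min
Total worked: 44 h 53 min = 2693 min.
Regular 44 h 0 min = 2640 min at €25.50/h; overtime 0 h 53 min = 53 min at €38.25/h.
Pay = (2640 × €25.50 + 53 × €38.25) ÷ 60 = €1155.79.

€1155.79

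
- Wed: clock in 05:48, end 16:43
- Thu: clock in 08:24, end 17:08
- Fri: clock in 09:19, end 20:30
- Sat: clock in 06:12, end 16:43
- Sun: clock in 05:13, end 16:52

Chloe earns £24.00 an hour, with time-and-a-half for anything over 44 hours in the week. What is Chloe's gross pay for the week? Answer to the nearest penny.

£1380.00

Wed: 05:48–16:43 = 10 h 55 min
Thu: 08:24–17:08 = 8 h 44 min
Fri: 09:19–20:30 = 11 h 11 min
Sat: 06:12–16:43 = 10 h 31 min
Sun: 05:13–16:52 = 11 h 39 min
Total worked: 53 h 0 min = 3180 min.
Regular 44 h 0 min = 2640 min at £24.00/h; overtime 9 h 0 min = 540 min at £36.00/h.
Pay = (2640 × £24.00 + 540 × £36.00) ÷ 60 = £1380.00.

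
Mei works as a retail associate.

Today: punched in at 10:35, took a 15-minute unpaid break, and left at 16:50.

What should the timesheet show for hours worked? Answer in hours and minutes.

6 h 0 min

Today: 10:35–16:50 = 6 h 15 min; less 15 min break → 6 h 0 min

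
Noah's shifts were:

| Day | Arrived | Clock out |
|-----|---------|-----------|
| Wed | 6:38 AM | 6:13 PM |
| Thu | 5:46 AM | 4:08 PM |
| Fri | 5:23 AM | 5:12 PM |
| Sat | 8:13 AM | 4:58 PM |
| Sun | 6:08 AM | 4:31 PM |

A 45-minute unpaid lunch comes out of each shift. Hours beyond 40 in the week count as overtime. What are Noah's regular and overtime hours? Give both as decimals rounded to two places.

Regular 40.00 hours, overtime 9.15 hours

Wed: 6:38 AM–6:13 PM = 11 h 35 min; less 45 min break → 10 h 50 min
Thu: 5:46 AM–4:08 PM = 10 h 22 min; less 45 min break → 9 h 37 min
Fri: 5:23 AM–5:12 PM = 11 h 49 min; less 45 min break → 11 h 4 min
Sat: 8:13 AM–4:58 PM = 8 h 45 min; less 45 min break → 8 h 0 min
Sun: 6:08 AM–4:31 PM = 10 h 23 min; less 45 min break → 9 h 38 min
Total worked: 49 h 9 min = 49.15 h.
Threshold 40 h → overtime 9 h 9 min, regular 40 h 0 min.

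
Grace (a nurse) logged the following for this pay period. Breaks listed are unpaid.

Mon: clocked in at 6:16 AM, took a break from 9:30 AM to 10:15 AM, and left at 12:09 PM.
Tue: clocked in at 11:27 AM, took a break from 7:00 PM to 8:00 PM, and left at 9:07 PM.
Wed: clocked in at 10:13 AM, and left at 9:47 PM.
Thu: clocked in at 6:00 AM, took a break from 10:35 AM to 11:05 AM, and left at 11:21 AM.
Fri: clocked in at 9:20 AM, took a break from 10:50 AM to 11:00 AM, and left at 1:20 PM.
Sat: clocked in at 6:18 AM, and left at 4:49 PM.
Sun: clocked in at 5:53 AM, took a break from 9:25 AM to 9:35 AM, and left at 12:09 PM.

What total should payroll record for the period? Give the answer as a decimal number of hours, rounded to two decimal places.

Mon: 6:16 AM–12:09 PM = 5 h 53 min; less 45 min break → 5 h 8 min
Tue: 11:27 AM–9:07 PM = 9 h 40 min; less 60 min break → 8 h 40 min
Wed: 10:13 AM–9:47 PM = 11 h 34 min
Thu: 6:00 AM–11:21 AM = 5 h 21 min; less 30 min break → 4 h 51 min
Fri: 9:20 AM–1:20 PM = 4 h 0 min; less 10 min break → 3 h 50 min
Sat: 6:18 AM–4:49 PM = 10 h 31 min
Sun: 5:53 AM–12:09 PM = 6 h 16 min; less 10 min break → 6 h 6 min
Total: 5 h 8 min + 8 h 40 min + 11 h 34 min + 4 h 51 min + 3 h 50 min + 10 h 31 min + 6 h 6 min = 50 h 40 min.

50.67 hours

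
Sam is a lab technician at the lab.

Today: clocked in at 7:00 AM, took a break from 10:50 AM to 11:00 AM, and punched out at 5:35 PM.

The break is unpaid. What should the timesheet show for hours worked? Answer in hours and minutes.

Today: 7:00 AM–5:35 PM = 10 h 35 min; less 10 min break → 10 h 25 min

10 h 25 min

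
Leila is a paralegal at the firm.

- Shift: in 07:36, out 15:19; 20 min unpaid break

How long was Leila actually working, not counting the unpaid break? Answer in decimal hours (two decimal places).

7.38 hours

Shift: 07:36–15:19 = 7 h 43 min; less 20 min break → 7 h 23 min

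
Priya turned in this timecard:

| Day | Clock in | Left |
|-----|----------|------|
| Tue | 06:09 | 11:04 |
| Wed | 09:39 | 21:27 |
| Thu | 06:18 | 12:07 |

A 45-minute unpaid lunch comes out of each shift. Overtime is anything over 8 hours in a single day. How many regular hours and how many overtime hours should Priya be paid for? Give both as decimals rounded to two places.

Regular 17.23 hours, overtime 3.05 hours

Tue: 06:09–11:04 = 4 h 55 min; less 45 min break → 4 h 10 min
Wed: 09:39–21:27 = 11 h 48 min; less 45 min break → 11 h 3 min
Thu: 06:18–12:07 = 5 h 49 min; less 45 min break → 5 h 4 min
Tue reg 4 h 10 min / OT 0 h 0 min; Wed reg 8 h 0 min / OT 3 h 3 min; Thu reg 5 h 4 min / OT 0 h 0 min.
Totals: regular 17 h 14 min, overtime 3 h 3 min.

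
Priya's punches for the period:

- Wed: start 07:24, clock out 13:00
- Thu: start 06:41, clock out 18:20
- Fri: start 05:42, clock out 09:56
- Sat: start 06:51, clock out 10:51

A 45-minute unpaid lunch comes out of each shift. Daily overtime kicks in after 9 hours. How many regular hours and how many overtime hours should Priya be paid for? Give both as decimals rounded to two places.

Regular 20.58 hours, overtime 1.90 hours

Wed: 07:24–13:00 = 5 h 36 min; less 45 min break → 4 h 51 min
Thu: 06:41–18:20 = 11 h 39 min; less 45 min break → 10 h 54 min
Fri: 05:42–09:56 = 4 h 14 min; less 45 min break → 3 h 29 min
Sat: 06:51–10:51 = 4 h 0 min; less 45 min break → 3 h 15 min
Wed reg 4 h 51 min / OT 0 h 0 min; Thu reg 9 h 0 min / OT 1 h 54 min; Fri reg 3 h 29 min / OT 0 h 0 min; Sat reg 3 h 15 min / OT 0 h 0 min.
Totals: regular 20 h 35 min, overtime 1 h 54 min.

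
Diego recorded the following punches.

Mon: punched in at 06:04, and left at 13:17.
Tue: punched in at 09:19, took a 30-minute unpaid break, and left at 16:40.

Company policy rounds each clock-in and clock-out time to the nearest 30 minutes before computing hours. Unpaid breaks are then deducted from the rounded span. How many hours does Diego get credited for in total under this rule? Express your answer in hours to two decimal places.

Mon: in 06:04→06:00, out 13:17→13:30; 7 h 30 min
Tue: in 09:19→09:30, out 16:40→16:30; 7 h 0 min − 30 min = 6 h 30 min
Total credited: 14 h 0 min.

14.00 hours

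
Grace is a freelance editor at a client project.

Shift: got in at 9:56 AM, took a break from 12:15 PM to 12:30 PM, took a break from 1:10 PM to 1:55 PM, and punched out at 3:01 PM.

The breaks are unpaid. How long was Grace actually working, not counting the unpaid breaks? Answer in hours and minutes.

4 h 5 min

Shift: 9:56 AM–3:01 PM = 5 h 5 min; less 60 min break → 4 h 5 min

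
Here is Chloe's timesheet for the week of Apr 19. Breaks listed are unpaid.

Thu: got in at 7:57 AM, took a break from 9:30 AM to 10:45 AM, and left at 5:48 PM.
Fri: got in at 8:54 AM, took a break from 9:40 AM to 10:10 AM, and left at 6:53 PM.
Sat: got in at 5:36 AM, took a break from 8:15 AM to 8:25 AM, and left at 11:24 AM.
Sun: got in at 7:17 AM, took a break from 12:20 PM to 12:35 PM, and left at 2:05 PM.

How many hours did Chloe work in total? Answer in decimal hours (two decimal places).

Thu: 7:57 AM–5:48 PM = 9 h 51 min; less 75 min break → 8 h 36 min
Fri: 8:54 AM–6:53 PM = 9 h 59 min; less 30 min break → 9 h 29 min
Sat: 5:36 AM–11:24 AM = 5 h 48 min; less 10 min break → 5 h 38 min
Sun: 7:17 AM–2:05 PM = 6 h 48 min; less 15 min break → 6 h 33 min
Total: 8 h 36 min + 9 h 29 min + 5 h 38 min + 6 h 33 min = 30 h 16 min.

30.27 hours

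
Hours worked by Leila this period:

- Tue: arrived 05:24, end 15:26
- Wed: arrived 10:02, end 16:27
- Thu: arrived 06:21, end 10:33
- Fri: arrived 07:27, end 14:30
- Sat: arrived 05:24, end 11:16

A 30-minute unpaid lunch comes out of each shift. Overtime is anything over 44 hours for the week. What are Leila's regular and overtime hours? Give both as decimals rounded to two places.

Regular 31.07 hours, overtime 0.00 hours

Tue: 05:24–15:26 = 10 h 2 min; less 30 min break → 9 h 32 min
Wed: 10:02–16:27 = 6 h 25 min; less 30 min break → 5 h 55 min
Thu: 06:21–10:33 = 4 h 12 min; less 30 min break → 3 h 42 min
Fri: 07:27–14:30 = 7 h 3 min; less 30 min break → 6 h 33 min
Sat: 05:24–11:16 = 5 h 52 min; less 30 min break → 5 h 22 min
Total worked: 31 h 4 min = 31.07 h.
Threshold 44 h → overtime 0 h 0 min, regular 31 h 4 min.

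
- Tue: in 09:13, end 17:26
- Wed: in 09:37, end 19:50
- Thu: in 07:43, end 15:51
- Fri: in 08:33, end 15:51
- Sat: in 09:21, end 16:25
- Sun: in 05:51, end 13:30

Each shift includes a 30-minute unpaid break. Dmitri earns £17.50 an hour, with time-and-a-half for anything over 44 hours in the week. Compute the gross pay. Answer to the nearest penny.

Tue: 09:13–17:26 = 8 h 13 min; less 30 min break → 7 h 43 min
Wed: 09:37–19:50 = 10 h 13 min; less 30 min break → 9 h 43 min
Thu: 07:43–15:51 = 8 h 8 min; less 30 min break → 7 h 38 min
Fri: 08:33–15:51 = 7 h 18 min; less 30 min break → 6 h 48 min
Sat: 09:21–16:25 = 7 h 4 min; less 30 min break → 6 h 34 min
Sun: 05:51–13:30 = 7 h 39 min; less 30 min break → 7 h 9 min
Total worked: 45 h 35 min = 2735 min.
Regular 44 h 0 min = 2640 min at £17.50/h; overtime 1 h 35 min = 95 min at £26.25/h.
Pay = (2640 × £17.50 + 95 × £26.25) ÷ 60 = £811.56.

£811.56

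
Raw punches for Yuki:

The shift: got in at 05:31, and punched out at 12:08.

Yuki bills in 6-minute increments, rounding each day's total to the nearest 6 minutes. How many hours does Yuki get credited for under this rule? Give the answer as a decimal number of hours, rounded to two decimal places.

The shift: 05:31–12:08 = 6 h 37 min → rounds to 6 h 36 min

6.60 hours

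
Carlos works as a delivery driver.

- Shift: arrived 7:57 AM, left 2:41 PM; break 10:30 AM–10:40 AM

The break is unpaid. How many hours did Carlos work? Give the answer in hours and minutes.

6 h 34 min

Shift: 7:57 AM–2:41 PM = 6 h 44 min; less 10 min break → 6 h 34 min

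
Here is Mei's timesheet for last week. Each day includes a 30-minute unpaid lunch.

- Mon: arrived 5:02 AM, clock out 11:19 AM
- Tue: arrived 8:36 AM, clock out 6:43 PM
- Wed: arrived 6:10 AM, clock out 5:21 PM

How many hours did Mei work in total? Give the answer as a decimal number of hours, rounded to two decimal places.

26.08 hours

Mon: 5:02 AM–11:19 AM = 6 h 17 min; less 30 min break → 5 h 47 min
Tue: 8:36 AM–6:43 PM = 10 h 7 min; less 30 min break → 9 h 37 min
Wed: 6:10 AM–5:21 PM = 11 h 11 min; less 30 min break → 10 h 41 min
Total: 5 h 47 min + 9 h 37 min + 10 h 41 min = 26 h 5 min.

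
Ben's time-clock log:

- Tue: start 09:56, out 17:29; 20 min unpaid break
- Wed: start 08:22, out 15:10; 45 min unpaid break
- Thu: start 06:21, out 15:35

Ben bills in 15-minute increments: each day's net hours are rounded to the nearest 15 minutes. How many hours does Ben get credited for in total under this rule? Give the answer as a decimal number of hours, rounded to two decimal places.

22.50 hours

Tue: 09:56–17:29 = 7 h 33 min − 20 min = 7 h 13 min → rounds to 7 h 15 min
Wed: 08:22–15:10 = 6 h 48 min − 45 min = 6 h 3 min → rounds to 6 h 0 min
Thu: 06:21–15:35 = 9 h 14 min → rounds to 9 h 15 min
Total credited: 22 h 30 min.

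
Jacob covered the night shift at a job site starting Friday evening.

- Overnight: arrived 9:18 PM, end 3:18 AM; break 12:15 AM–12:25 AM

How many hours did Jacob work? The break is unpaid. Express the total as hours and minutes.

Overnight: 9:18 PM → midnight = 2 h 42 min; midnight → 3:18 AM = 3 h 18 min; span 6 h 0 min; less 10 min break → 5 h 50 min

5 h 50 min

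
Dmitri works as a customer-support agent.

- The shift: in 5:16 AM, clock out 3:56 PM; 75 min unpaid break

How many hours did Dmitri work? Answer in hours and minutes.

9 h 25 min

The shift: 5:16 AM–3:56 PM = 10 h 40 min; less 75 min break → 9 h 25 min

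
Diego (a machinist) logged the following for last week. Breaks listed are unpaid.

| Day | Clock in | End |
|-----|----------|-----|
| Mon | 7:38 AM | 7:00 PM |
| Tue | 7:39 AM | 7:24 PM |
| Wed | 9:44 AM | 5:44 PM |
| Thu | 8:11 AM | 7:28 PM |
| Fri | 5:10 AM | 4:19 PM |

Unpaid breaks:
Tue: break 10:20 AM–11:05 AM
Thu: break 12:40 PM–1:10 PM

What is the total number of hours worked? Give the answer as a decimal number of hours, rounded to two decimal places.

Mon: 7:38 AM–7:00 PM = 11 h 22 min
Tue: 7:39 AM–7:24 PM = 11 h 45 min; less 45 min break → 11 h 0 min
Wed: 9:44 AM–5:44 PM = 8 h 0 min
Thu: 8:11 AM–7:28 PM = 11 h 17 min; less 30 min break → 10 h 47 min
Fri: 5:10 AM–4:19 PM = 11 h 9 min
Total: 11 h 22 min + 11 h 0 min + 8 h 0 min + 10 h 47 min + 11 h 9 min = 52 h 18 min.

52.30 hours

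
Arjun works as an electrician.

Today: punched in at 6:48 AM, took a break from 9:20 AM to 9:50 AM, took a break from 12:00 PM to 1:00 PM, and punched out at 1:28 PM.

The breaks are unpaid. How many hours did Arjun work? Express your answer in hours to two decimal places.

Today: 6:48 AM–1:28 PM = 6 h 40 min; less 90 min break → 5 h 10 min

5.17 hours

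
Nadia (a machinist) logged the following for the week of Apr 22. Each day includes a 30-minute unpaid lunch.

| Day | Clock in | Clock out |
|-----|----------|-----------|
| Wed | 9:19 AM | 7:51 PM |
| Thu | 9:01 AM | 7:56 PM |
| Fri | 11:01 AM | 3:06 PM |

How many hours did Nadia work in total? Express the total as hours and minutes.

24 h 2 min

Wed: 9:19 AM–7:51 PM = 10 h 32 min; less 30 min break → 10 h 2 min
Thu: 9:01 AM–7:56 PM = 10 h 55 min; less 30 min break → 10 h 25 min
Fri: 11:01 AM–3:06 PM = 4 h 5 min; less 30 min break → 3 h 35 min
Total: 10 h 2 min + 10 h 25 min + 3 h 35 min = 24 h 2 min.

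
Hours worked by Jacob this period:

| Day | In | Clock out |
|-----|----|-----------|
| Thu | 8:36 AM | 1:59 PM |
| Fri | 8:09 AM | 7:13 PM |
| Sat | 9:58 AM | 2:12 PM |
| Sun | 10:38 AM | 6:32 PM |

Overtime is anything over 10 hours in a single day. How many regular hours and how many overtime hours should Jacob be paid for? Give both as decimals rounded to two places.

Thu: 8:36 AM–1:59 PM = 5 h 23 min
Fri: 8:09 AM–7:13 PM = 11 h 4 min
Sat: 9:58 AM–2:12 PM = 4 h 14 min
Sun: 10:38 AM–6:32 PM = 7 h 54 min
Thu reg 5 h 23 min / OT 0 h 0 min; Fri reg 10 h 0 min / OT 1 h 4 min; Sat reg 4 h 14 min / OT 0 h 0 min; Sun reg 7 h 54 min / OT 0 h 0 min.
Totals: regular 27 h 31 min, overtime 1 h 4 min.

Regular 27.52 hours, overtime 1.07 hours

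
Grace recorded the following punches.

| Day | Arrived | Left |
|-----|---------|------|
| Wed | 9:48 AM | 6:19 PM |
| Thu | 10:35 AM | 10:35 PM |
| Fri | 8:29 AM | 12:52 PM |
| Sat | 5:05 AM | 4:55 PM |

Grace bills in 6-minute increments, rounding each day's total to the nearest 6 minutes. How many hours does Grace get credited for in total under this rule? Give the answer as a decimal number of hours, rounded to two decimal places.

Wed: 9:48 AM–6:19 PM = 8 h 31 min → rounds to 8 h 30 min
Thu: 10:35 AM–10:35 PM = 12 h 0 min → rounds to 12 h 0 min
Fri: 8:29 AM–12:52 PM = 4 h 23 min → rounds to 4 h 24 min
Sat: 5:05 AM–4:55 PM = 11 h 50 min → rounds to 11 h 48 min
Total credited: 36 h 42 min.

36.70 hours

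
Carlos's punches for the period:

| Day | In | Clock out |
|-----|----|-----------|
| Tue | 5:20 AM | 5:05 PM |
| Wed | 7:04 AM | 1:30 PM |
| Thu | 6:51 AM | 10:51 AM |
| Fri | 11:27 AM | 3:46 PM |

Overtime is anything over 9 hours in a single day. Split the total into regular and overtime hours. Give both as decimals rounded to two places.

Tue: 5:20 AM–5:05 PM = 11 h 45 min
Wed: 7:04 AM–1:30 PM = 6 h 26 min
Thu: 6:51 AM–10:51 AM = 4 h 0 min
Fri: 11:27 AM–3:46 PM = 4 h 19 min
Tue reg 9 h 0 min / OT 2 h 45 min; Wed reg 6 h 26 min / OT 0 h 0 min; Thu reg 4 h 0 min / OT 0 h 0 min; Fri reg 4 h 19 min / OT 0 h 0 min.
Totals: regular 23 h 45 min, overtime 2 h 45 min.

Regular 23.75 hours, overtime 2.75 hours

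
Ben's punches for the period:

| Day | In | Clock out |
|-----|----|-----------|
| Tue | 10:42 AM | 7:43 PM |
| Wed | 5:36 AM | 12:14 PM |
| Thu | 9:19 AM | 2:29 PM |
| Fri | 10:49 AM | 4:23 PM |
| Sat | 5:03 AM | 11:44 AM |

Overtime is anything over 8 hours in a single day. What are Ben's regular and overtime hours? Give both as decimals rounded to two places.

Regular 32.05 hours, overtime 1.02 hours

Tue: 10:42 AM–7:43 PM = 9 h 1 min
Wed: 5:36 AM–12:14 PM = 6 h 38 min
Thu: 9:19 AM–2:29 PM = 5 h 10 min
Fri: 10:49 AM–4:23 PM = 5 h 34 min
Sat: 5:03 AM–11:44 AM = 6 h 41 min
Tue reg 8 h 0 min / OT 1 h 1 min; Wed reg 6 h 38 min / OT 0 h 0 min; Thu reg 5 h 10 min / OT 0 h 0 min; Fri reg 5 h 34 min / OT 0 h 0 min; Sat reg 6 h 41 min / OT 0 h 0 min.
Totals: regular 32 h 3 min, overtime 1 h 1 min.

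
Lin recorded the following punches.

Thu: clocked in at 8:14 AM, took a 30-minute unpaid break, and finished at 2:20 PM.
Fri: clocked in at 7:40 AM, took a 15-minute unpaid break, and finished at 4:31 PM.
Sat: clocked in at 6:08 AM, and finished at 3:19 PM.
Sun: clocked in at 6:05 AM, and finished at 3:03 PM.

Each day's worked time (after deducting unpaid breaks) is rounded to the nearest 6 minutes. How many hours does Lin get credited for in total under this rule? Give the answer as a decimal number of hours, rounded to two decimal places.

32.40 hours

Thu: 8:14 AM–2:20 PM = 6 h 6 min − 30 min = 5 h 36 min → rounds to 5 h 36 min
Fri: 7:40 AM–4:31 PM = 8 h 51 min − 15 min = 8 h 36 min → rounds to 8 h 36 min
Sat: 6:08 AM–3:19 PM = 9 h 11 min → rounds to 9 h 12 min
Sun: 6:05 AM–3:03 PM = 8 h 58 min → rounds to 9 h 0 min
Total credited: 32 h 24 min.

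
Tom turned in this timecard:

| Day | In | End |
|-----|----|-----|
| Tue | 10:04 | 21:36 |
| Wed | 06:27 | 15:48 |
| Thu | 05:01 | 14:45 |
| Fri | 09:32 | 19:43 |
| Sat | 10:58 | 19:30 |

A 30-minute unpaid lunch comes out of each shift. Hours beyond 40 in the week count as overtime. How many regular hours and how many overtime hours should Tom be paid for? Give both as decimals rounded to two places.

Tue: 10:04–21:36 = 11 h 32 min; less 30 min break → 11 h 2 min
Wed: 06:27–15:48 = 9 h 21 min; less 30 min break → 8 h 51 min
Thu: 05:01–14:45 = 9 h 44 min; less 30 min break → 9 h 14 min
Fri: 09:32–19:43 = 10 h 11 min; less 30 min break → 9 h 41 min
Sat: 10:58–19:30 = 8 h 32 min; less 30 min break → 8 h 2 min
Total worked: 46 h 50 min = 46.83 h.
Threshold 40 h → overtime 6 h 50 min, regular 40 h 0 min.

Regular 40.00 hours, overtime 6.83 hours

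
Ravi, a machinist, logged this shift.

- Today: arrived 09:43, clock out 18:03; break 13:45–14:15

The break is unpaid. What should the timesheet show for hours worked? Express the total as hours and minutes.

Today: 09:43–18:03 = 8 h 20 min; less 30 min break → 7 h 50 min

7 h 50 min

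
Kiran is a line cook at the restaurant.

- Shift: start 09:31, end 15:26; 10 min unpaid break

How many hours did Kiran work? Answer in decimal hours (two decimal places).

5.75 hours

Shift: 09:31–15:26 = 5 h 55 min; less 10 min break → 5 h 45 min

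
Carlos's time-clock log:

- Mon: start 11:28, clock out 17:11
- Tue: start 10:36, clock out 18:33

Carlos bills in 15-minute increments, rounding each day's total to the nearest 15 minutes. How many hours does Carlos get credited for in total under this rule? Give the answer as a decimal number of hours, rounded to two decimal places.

13.75 hours

Mon: 11:28–17:11 = 5 h 43 min → rounds to 5 h 45 min
Tue: 10:36–18:33 = 7 h 57 min → rounds to 8 h 0 min
Total credited: 13 h 45 min.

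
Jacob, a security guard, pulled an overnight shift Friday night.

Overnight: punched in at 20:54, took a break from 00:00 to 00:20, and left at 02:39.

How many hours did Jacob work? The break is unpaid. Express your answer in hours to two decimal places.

Overnight: 20:54 → midnight = 3 h 6 min; midnight → 02:39 = 2 h 39 min; span 5 h 45 min; less 20 min break → 5 h 25 min

5.42 hours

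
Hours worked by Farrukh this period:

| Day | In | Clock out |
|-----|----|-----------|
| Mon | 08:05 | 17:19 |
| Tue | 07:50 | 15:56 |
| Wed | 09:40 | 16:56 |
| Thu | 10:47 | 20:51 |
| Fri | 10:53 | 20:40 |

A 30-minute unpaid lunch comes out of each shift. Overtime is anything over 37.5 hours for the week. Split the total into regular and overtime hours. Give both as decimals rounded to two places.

Mon: 08:05–17:19 = 9 h 14 min; less 30 min break → 8 h 44 min
Tue: 07:50–15:56 = 8 h 6 min; less 30 min break → 7 h 36 min
Wed: 09:40–16:56 = 7 h 16 min; less 30 min break → 6 h 46 min
Thu: 10:47–20:51 = 10 h 4 min; less 30 min break → 9 h 34 min
Fri: 10:53–20:40 = 9 h 47 min; less 30 min break → 9 h 17 min
Total worked: 41 h 57 min = 41.95 h.
Threshold 37.5 h → overtime 4 h 27 min, regular 37 h 30 min.

Regular 37.50 hours, overtime 4.45 hours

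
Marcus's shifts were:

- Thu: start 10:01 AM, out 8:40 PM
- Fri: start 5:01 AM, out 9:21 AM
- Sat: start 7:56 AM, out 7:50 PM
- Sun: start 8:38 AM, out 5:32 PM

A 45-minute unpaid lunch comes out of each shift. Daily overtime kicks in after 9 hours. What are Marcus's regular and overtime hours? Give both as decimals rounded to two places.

Thu: 10:01 AM–8:40 PM = 10 h 39 min; less 45 min break → 9 h 54 min
Fri: 5:01 AM–9:21 AM = 4 h 20 min; less 45 min break → 3 h 35 min
Sat: 7:56 AM–7:50 PM = 11 h 54 min; less 45 min break → 11 h 9 min
Sun: 8:38 AM–5:32 PM = 8 h 54 min; less 45 min break → 8 h 9 min
Thu reg 9 h 0 min / OT 0 h 54 min; Fri reg 3 h 35 min / OT 0 h 0 min; Sat reg 9 h 0 min / OT 2 h 9 min; Sun reg 8 h 9 min / OT 0 h 0 min.
Totals: regular 29 h 44 min, overtime 3 h 3 min.

Regular 29.73 hours, overtime 3.05 hours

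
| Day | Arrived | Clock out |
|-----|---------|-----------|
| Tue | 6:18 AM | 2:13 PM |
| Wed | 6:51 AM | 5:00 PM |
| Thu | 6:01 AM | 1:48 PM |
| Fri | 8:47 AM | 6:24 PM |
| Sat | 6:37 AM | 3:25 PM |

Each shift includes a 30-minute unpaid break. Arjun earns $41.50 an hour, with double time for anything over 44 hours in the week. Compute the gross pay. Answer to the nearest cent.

$1733.32

Tue: 6:18 AM–2:13 PM = 7 h 55 min; less 30 min break → 7 h 25 min
Wed: 6:51 AM–5:00 PM = 10 h 9 min; less 30 min break → 9 h 39 min
Thu: 6:01 AM–1:48 PM = 7 h 47 min; less 30 min break → 7 h 17 min
Fri: 8:47 AM–6:24 PM = 9 h 37 min; less 30 min break → 9 h 7 min
Sat: 6:37 AM–3:25 PM = 8 h 48 min; less 30 min break → 8 h 18 min
Total worked: 41 h 46 min = 2506 min.
Regular 41 h 46 min = 2506 min at $41.50/h; overtime 0 h 0 min = 0 min at $83.00/h.
Pay = (2506 × $41.50 + 0 × $83.00) ÷ 60 = $1733.32.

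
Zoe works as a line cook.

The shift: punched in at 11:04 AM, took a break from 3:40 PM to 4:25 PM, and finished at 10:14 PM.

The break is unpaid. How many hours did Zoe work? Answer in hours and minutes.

The shift: 11:04 AM–10:14 PM = 11 h 10 min; less 45 min break → 10 h 25 min

10 h 25 min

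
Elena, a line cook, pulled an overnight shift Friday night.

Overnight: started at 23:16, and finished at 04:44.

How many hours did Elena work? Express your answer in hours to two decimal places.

Overnight: 23:16 → midnight = 0 h 44 min; midnight → 04:44 = 4 h 44 min; span 5 h 28 min

5.47 hours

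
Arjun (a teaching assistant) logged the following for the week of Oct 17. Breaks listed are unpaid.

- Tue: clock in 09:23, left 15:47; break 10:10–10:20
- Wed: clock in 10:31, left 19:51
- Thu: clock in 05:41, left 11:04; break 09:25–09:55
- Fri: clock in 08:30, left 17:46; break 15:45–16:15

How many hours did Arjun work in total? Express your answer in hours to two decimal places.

29.22 hours

Tue: 09:23–15:47 = 6 h 24 min; less 10 min break → 6 h 14 min
Wed: 10:31–19:51 = 9 h 20 min
Thu: 05:41–11:04 = 5 h 23 min; less 30 min break → 4 h 53 min
Fri: 08:30–17:46 = 9 h 16 min; less 30 min break → 8 h 46 min
Total: 6 h 14 min + 9 h 20 min + 4 h 53 min + 8 h 46 min = 29 h 13 min.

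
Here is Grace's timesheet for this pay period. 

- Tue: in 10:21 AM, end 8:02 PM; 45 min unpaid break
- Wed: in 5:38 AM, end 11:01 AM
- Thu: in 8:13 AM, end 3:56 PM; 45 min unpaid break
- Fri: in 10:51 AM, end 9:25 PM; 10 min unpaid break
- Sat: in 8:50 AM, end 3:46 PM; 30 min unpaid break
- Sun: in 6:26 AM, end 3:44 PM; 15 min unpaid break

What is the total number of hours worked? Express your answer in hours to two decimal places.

Tue: 10:21 AM–8:02 PM = 9 h 41 min; less 45 min break → 8 h 56 min
Wed: 5:38 AM–11:01 AM = 5 h 23 min
Thu: 8:13 AM–3:56 PM = 7 h 43 min; less 45 min break → 6 h 58 min
Fri: 10:51 AM–9:25 PM = 10 h 34 min; less 10 min break → 10 h 24 min
Sat: 8:50 AM–3:46 PM = 6 h 56 min; less 30 min break → 6 h 26 min
Sun: 6:26 AM–3:44 PM = 9 h 18 min; less 15 min break → 9 h 3 min
Total: 8 h 56 min + 5 h 23 min + 6 h 58 min + 10 h 24 min + 6 h 26 min + 9 h 3 min = 47 h 10 min.

47.17 hours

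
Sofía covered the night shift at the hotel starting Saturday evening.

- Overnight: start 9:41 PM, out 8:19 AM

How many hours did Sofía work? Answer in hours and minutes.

10 h 38 min

Overnight: 9:41 PM → midnight = 2 h 19 min; midnight → 8:19 AM = 8 h 19 min; span 10 h 38 min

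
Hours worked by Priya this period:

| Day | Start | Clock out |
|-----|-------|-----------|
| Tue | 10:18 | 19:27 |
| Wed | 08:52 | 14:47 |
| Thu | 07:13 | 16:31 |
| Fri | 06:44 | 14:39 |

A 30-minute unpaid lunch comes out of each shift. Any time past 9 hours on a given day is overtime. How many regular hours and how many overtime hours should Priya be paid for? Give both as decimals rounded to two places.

Regular 30.28 hours, overtime 0.00 hours

Tue: 10:18–19:27 = 9 h 9 min; less 30 min break → 8 h 39 min
Wed: 08:52–14:47 = 5 h 55 min; less 30 min break → 5 h 25 min
Thu: 07:13–16:31 = 9 h 18 min; less 30 min break → 8 h 48 min
Fri: 06:44–14:39 = 7 h 55 min; less 30 min break → 7 h 25 min
Tue reg 8 h 39 min / OT 0 h 0 min; Wed reg 5 h 25 min / OT 0 h 0 min; Thu reg 8 h 48 min / OT 0 h 0 min; Fri reg 7 h 25 min / OT 0 h 0 min.
Totals: regular 30 h 17 min, overtime 0 h 0 min.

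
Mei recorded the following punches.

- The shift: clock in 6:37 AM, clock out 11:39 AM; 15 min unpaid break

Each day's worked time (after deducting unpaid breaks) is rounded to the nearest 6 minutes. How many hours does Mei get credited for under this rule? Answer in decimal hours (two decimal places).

The shift: 6:37 AM–11:39 AM = 5 h 2 min − 15 min = 4 h 47 min → rounds to 4 h 48 min

4.80 hours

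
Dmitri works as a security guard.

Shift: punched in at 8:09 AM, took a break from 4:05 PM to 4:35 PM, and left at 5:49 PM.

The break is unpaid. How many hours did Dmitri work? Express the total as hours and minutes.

Shift: 8:09 AM–5:49 PM = 9 h 40 min; less 30 min break → 9 h 10 min

9 h 10 min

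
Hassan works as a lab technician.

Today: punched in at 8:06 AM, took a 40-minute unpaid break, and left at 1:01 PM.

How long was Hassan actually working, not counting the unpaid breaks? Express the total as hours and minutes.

4 h 15 min

Today: 8:06 AM–1:01 PM = 4 h 55 min; less 40 min break → 4 h 15 min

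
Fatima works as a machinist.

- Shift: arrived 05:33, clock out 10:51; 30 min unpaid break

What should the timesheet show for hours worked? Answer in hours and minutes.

4 h 48 min

Shift: 05:33–10:51 = 5 h 18 min; less 30 min break → 4 h 48 min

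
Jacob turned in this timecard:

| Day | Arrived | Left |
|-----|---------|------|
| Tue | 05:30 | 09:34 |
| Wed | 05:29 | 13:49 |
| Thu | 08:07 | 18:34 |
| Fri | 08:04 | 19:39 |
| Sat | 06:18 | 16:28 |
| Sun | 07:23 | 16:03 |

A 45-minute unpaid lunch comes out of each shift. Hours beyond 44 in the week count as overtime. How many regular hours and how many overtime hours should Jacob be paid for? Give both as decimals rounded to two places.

Tue: 05:30–09:34 = 4 h 4 min; less 45 min break → 3 h 19 min
Wed: 05:29–13:49 = 8 h 20 min; less 45 min break → 7 h 35 min
Thu: 08:07–18:34 = 10 h 27 min; less 45 min break → 9 h 42 min
Fri: 08:04–19:39 = 11 h 35 min; less 45 min break → 10 h 50 min
Sat: 06:18–16:28 = 10 h 10 min; less 45 min break → 9 h 25 min
Sun: 07:23–16:03 = 8 h 40 min; less 45 min break → 7 h 55 min
Total worked: 48 h 46 min = 48.77 h.
Threshold 44 h → overtime 4 h 46 min, regular 44 h 0 min.

Regular 44.00 hours, overtime 4.77 hours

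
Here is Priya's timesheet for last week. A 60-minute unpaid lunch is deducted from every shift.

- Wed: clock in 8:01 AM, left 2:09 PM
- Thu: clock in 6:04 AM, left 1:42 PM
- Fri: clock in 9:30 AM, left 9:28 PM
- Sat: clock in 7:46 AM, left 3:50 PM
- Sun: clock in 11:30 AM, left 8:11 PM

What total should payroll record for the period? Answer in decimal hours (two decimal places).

Wed: 8:01 AM–2:09 PM = 6 h 8 min; less 60 min break → 5 h 8 min
Thu: 6:04 AM–1:42 PM = 7 h 38 min; less 60 min break → 6 h 38 min
Fri: 9:30 AM–9:28 PM = 11 h 58 min; less 60 min break → 10 h 58 min
Sat: 7:46 AM–3:50 PM = 8 h 4 min; less 60 min break → 7 h 4 min
Sun: 11:30 AM–8:11 PM = 8 h 41 min; less 60 min break → 7 h 41 min
Total: 5 h 8 min + 6 h 38 min + 10 h 58 min + 7 h 4 min + 7 h 41 min = 37 h 29 min.

37.48 hours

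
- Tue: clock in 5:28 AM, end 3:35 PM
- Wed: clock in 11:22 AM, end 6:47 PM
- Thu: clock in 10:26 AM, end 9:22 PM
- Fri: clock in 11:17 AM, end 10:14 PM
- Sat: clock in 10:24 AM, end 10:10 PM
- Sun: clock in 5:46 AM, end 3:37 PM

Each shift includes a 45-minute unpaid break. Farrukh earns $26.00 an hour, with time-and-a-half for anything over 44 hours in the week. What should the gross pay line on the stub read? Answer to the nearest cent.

$1632.80

Tue: 5:28 AM–3:35 PM = 10 h 7 min; less 45 min break → 9 h 22 min
Wed: 11:22 AM–6:47 PM = 7 h 25 min; less 45 min break → 6 h 40 min
Thu: 10:26 AM–9:22 PM = 10 h 56 min; less 45 min break → 10 h 11 min
Fri: 11:17 AM–10:14 PM = 10 h 57 min; less 45 min break → 10 h 12 min
Sat: 10:24 AM–10:10 PM = 11 h 46 min; less 45 min break → 11 h 1 min
Sun: 5:46 AM–3:37 PM = 9 h 51 min; less 45 min break → 9 h 6 min
Total worked: 56 h 32 min = 3392 min.
Regular 44 h 0 min = 2640 min at $26.00/h; overtime 12 h 32 min = 752 min at $39.00/h.
Pay = (2640 × $26.00 + 752 × $39.00) ÷ 60 = $1632.80.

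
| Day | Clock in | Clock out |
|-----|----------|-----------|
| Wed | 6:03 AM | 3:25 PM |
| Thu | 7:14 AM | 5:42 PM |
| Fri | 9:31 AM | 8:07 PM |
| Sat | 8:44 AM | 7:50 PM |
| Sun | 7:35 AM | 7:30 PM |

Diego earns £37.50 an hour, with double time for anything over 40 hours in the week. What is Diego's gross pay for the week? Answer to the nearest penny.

£2508.75

Wed: 6:03 AM–3:25 PM = 9 h 22 min
Thu: 7:14 AM–5:42 PM = 10 h 28 min
Fri: 9:31 AM–8:07 PM = 10 h 36 min
Sat: 8:44 AM–7:50 PM = 11 h 6 min
Sun: 7:35 AM–7:30 PM = 11 h 55 min
Total worked: 53 h 27 min = 3207 min.
Regular 40 h 0 min = 2400 min at £37.50/h; overtime 13 h 27 min = 807 min at £75.00/h.
Pay = (2400 × £37.50 + 807 × £75.00) ÷ 60 = £2508.75.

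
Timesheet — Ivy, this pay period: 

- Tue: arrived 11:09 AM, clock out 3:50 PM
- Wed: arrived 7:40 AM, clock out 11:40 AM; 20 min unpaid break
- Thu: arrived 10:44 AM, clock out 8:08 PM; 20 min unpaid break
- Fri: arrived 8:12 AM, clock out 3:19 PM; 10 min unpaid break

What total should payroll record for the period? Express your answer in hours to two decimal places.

Tue: 11:09 AM–3:50 PM = 4 h 41 min
Wed: 7:40 AM–11:40 AM = 4 h 0 min; less 20 min break → 3 h 40 min
Thu: 10:44 AM–8:08 PM = 9 h 24 min; less 20 min break → 9 h 4 min
Fri: 8:12 AM–3:19 PM = 7 h 7 min; less 10 min break → 6 h 57 min
Total: 4 h 41 min + 3 h 40 min + 9 h 4 min + 6 h 57 min = 24 h 22 min.

24.37 hours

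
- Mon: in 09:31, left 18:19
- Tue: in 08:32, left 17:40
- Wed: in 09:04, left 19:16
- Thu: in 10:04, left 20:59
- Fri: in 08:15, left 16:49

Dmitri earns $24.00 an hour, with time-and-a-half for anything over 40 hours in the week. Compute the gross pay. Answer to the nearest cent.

Mon: 09:31–18:19 = 8 h 48 min
Tue: 08:32–17:40 = 9 h 8 min
Wed: 09:04–19:16 = 10 h 12 min
Thu: 10:04–20:59 = 10 h 55 min
Fri: 08:15–16:49 = 8 h 34 min
Total worked: 47 h 37 min = 2857 min.
Regular 40 h 0 min = 2400 min at $24.00/h; overtime 7 h 37 min = 457 min at $36.00/h.
Pay = (2400 × $24.00 + 457 × $36.00) ÷ 60 = $1234.20.

$1234.20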